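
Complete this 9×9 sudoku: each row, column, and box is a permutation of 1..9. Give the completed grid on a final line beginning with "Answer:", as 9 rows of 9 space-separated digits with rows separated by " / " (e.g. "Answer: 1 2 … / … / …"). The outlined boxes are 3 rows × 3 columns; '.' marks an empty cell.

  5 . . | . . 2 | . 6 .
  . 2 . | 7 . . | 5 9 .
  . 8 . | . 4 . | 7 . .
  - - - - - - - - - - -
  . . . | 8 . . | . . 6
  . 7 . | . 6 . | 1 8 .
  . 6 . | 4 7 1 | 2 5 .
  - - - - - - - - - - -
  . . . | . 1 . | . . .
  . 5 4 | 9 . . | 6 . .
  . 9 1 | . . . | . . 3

Step 1. [r7c2∈{3}] r7c2 has the single candidate 3. So r7c2=3.
Step 2. [r7c9∈{2,4,5,7,8,9}] r7c9 is the only open cell in col 9 admitting 5, so r7c9=5.
Step 3. [r8c9∈{1,2,7,8}] col 9 places 7 nowhere but r8c9 ⇒ r8c9=7.
Step 4. [r6c9∈{9}] r6c9's peers cover all but 9, so r6c9=9.
Step 5. [r5c9∈{4}] nothing but 4 survives at r5c9. So r5c9=4.
Step 6. [r4c7∈{3}] r4c7 has the single candidate 3 ⇒ r4c7=3.
Step 7. [r3c8∈{1,2,3}] in col 8, 3 fits only at r3c8. So r3c8=3.
Step 8. [r2c1∈{1,3,4,6}] r2c1 is the only open cell in row 2 admitting 4 ⇒ r2c1=4.
Step 9. [r1c2∈{1}] r1c2's peers cover all but 1, so r1c2=1.
Step 10. [r1c4∈{3}] r1c4 is down to just 3, so r1c4=3.
Step 11. [r2c5∈{8}] r2c5 has the single candidate 8, so r2c5=8.
Step 12. [r5c6∈{3,5,9}] in box 5, 3 fits only at r5c6, so r5c6=3.
Step 13. [r2c6∈{6}] only 6 remains possible at r2c6 ⇒ r2c6=6.
Step 14. [r1c7∈{4,8}] 4 has one home in row 1: r1c7. So r1c7=4.
Step 15. [r8c6∈{8}] r8c6's peers cover all but 8 ⇒ r8c6=8.
Step 16. [r8c1∈{2}] r8c1 is down to just 2 ⇒ r8c1=2.
Step 17. [r5c1∈{9}] r5c1 has the single candidate 9, so r5c1=9.
Step 18. [r3c1∈{6}] r3c1's peers cover all but 6 ⇒ r3c1=6.
Step 19. [r9c4∈{2,5,6}] in row 9, 6 fits only at r9c4, so r9c4=6.
Step 20. [r7c4∈{2}] r7c4 is down to just 2. So r7c4=2.
Step 21. [r5c4∈{5}] only 5 remains possible at r5c4. So r5c4=5.
Step 22. [r1c5∈{9}] r1c5's peers cover all but 9, so r1c5=9.
Step 23. [r9c7∈{8}] nothing but 8 survives at r9c7, so r9c7=8.
Step 24. [r9c1∈{7}] nothing but 7 survives at r9c1, so r9c1=7.
Step 25. [r7c1∈{8}] nothing but 8 survives at r7c1, so r7c1=8.
Step 26. [r7c8∈{4}] r7c8's peers cover all but 4. So r7c8=4.
Step 27. [r2c3∈{3}] nothing but 3 survives at r2c3 ⇒ r2c3=3.
Step 28. [r9c6∈{4,5}] in row 9, 4 fits only at r9c6, so r9c6=4.
Step 29. [r4c5∈{2}] r4c5 is down to just 2. So r4c5=2.
Step 30. [r3c4∈{1}] r3c4's peers cover all but 1 ⇒ r3c4=1.
Step 31. [r8c5∈{3}] nothing but 3 survives at r8c5 ⇒ r8c5=3.
Step 32. [r3c3∈{9}] only 9 remains possible at r3c3, so r3c3=9.
Step 33. [r3c6∈{5}] r3c6 has the single candidate 5 ⇒ r3c6=5.
Step 34. [r7c7∈{9}] r7c7 is down to just 9 ⇒ r7c7=9.
Step 35. [r6c3∈{8}] only 8 remains possible at r6c3. So r6c3=8.
Step 36. [r9c5∈{5}] only 5 remains possible at r9c5, so r9c5=5.
Step 37. [r1c9∈{8}] r1c9 has the single candidate 8. So r1c9=8.
Step 38. [r3c9∈{2}] r3c9 has the single candidate 2. So r3c9=2.
Step 39. [r4c6∈{9}] r4c6 has the single candidate 9, so r4c6=9.
Step 40. [r4c2∈{4}] r4c2 is down to just 4, so r4c2=4.
Step 41. [r7c6∈{7}] r7c6's peers cover all but 7, so r7c6=7.
Step 42. [r5c3∈{2}] r5c3 has the single candidate 2, so r5c3=2.
Step 43. [r9c8∈{2}] r9c8 is down to just 2, so r9c8=2.
Step 44. [r7c3∈{6}] r7c3 is down to just 6. So r7c3=6.
Step 45. [r4c1∈{1}] nothing but 1 survives at r4c1, so r4c1=1.
Step 46. [r2c9∈{1}] nothing but 1 survives at r2c9 ⇒ r2c9=1.
Step 47. [r8c8∈{1}] r8c8 is down to just 1, so r8c8=1.
Step 48. [r1c3∈{7}] r1c3 is down to just 7, so r1c3=7.
Step 49. [r4c8∈{7}] r4c8 is down to just 7, so r4c8=7.
Step 50. [r6c1∈{3}] r6c1 is down to just 3, so r6c1=3.
Step 51. [r4c3∈{5}] r4c3 is down to just 5, so r4c3=5.

Answer: 5 1 7 3 9 2 4 6 8 / 4 2 3 7 8 6 5 9 1 / 6 8 9 1 4 5 7 3 2 / 1 4 5 8 2 9 3 7 6 / 9 7 2 5 6 3 1 8 4 / 3 6 8 4 7 1 2 5 9 / 8 3 6 2 1 7 9 4 5 / 2 5 4 9 3 8 6 1 7 / 7 9 1 6 5 4 8 2 3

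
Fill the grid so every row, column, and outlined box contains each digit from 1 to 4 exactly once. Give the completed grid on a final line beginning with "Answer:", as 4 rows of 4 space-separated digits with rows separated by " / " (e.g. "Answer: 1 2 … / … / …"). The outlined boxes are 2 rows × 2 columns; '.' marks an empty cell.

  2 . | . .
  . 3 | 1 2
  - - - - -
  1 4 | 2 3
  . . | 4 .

Step 1. [r2c1∈{4}] r2c1 has the single candidate 4 ⇒ r2c1=4.
Step 2. [r1c4∈{4}] r1c4 has the single candidate 4 ⇒ r1c4=4.
Step 3. [r4c2∈{2}] r4c2 is down to just 2, so r4c2=2.
Step 4. [r4c1∈{3}] only 3 remains possible at r4c1, so r4c1=3.
Step 5. [r1c2∈{1}] nothing but 1 survives at r1c2 ⇒ r1c2=1.
Step 6. [r1c3∈{3}] nothing but 3 survives at r1c3, so r1c3=3.
Step 7. [r4c4∈{1}] r4c4 has the single candidate 1, so r4c4=1.

Answer: 2 1 3 4 / 4 3 1 2 / 1 4 2 3 / 3 2 4 1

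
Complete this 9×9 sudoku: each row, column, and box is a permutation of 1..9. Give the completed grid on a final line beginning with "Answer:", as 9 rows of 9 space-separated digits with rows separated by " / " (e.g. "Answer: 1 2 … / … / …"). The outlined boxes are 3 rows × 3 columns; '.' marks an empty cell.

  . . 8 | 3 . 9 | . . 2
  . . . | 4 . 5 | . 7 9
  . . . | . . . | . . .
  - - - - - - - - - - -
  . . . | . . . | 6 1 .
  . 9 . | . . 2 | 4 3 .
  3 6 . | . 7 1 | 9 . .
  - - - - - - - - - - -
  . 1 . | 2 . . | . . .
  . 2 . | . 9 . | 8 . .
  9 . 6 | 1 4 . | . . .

Step 1. [r2c5∈{1,2,6,8}] 8 has one home in row 2: r2c5. So r2c5=8.
Step 2. [r6c3∈{2,4,5}] 4 has one home in row 6: r6c3. So r6c3=4.
Step 3. [r8c9∈{1,3,4,5,6,7}] across row 8, 1 lands solely at r8c9, so r8c9=1.
Step 4. [r3c3∈{1,2,3,5,7,9}] in row 3, 9 fits only at r3c3 ⇒ r3c3=9.
Step 5. [r9c7∈{2,3,5,7}] r9c7 is the only open cell in col 7 admitting 2, so r9c7=2.
Step 6. [r9c8∈{5}] only 5 remains possible at r9c8, so r9c8=5.
Step 7. [r7c7∈{3,7}] 7 has one home in col 7: r7c7 ⇒ r7c7=7.
Step 8. [r9c9∈{3}] nothing but 3 survives at r9c9. So r9c9=3.
Step 9. [r2c1∈{1,2,6}] 6 has one home in row 2: r2c1. So r2c1=6.
Step 10. [r2c3∈{1,2,3}] across row 2, 2 lands solely at r2c3. So r2c3=2.
Step 11. [r4c1∈{2,5,7,8}] row 4 places 2 nowhere but r4c1, so r4c1=2.
Step 12. [r2c7∈{1,3}] in row 2, 1 fits only at r2c7 ⇒ r2c7=1.
Step 13. [r1c7∈{5}] r1c7's peers cover all but 5. So r1c7=5.
Step 14. [r5c3∈{1,5,7}] 1 has one home in col 3: r5c3. So r5c3=1.
Step 15. [r4c4∈{5,8,9}] across row 4, 9 lands solely at r4c4 ⇒ r4c4=9.
Step 16. [r4c6∈{3,4,8}] r4c6 is the only open cell in row 4 admitting 4. So r4c6=4.
Step 17. [r3c5∈{1,2,6}] row 3 places 2 nowhere but r3c5. So r3c5=2.
Step 18. [r3c1∈{1,4,5,7}] 1 has one home in row 3: r3c1 ⇒ r3c1=1.
Step 19. [r3c2∈{3,4,5,7}] in row 3, 5 fits only at r3c2. So r3c2=5.
Step 20. [r1c2∈{4,7}] col 2 places 4 nowhere but r1c2. So r1c2=4.
Step 21. [r1c8∈{6}] r1c8 has the single candidate 6 ⇒ r1c8=6.
Step 22. [r8c8∈{4}] r8c8's peers cover all but 4, so r8c8=4.
Step 23. [r3c8∈{8}] r3c8 is down to just 8, so r3c8=8.
Step 24. [r7c1∈{4,5,8}] r7c1 is the only open cell in row 7 admitting 4 ⇒ r7c1=4.
Step 25. [r5c1∈{5,7,8}] r5c1 is the only open cell in col 1 admitting 8. So r5c1=8.
Step 26. [r4c3∈{5,7}] 5 has one home in box 4: r4c3, so r4c3=5.
Step 27. [r8c3∈{3,7}] across col 3, 7 lands solely at r8c3. So r8c3=7.
Step 28. [r7c5∈{3,5,6}] row 7 places 5 nowhere but r7c5. So r7c5=5.
Step 29. [r8c4∈{6}] nothing but 6 survives at r8c4. So r8c4=6.
Step 30. [r5c9∈{5,7}] across row 5, 7 lands solely at r5c9, so r5c9=7.
Step 31. [r6c9∈{5,8}] in col 9, 5 fits only at r6c9, so r6c9=5.
Step 32. [r7c6∈{3,8}] row 7 places 8 nowhere but r7c6, so r7c6=8.
Step 33. [r3c4∈{7}] only 7 remains possible at r3c4. So r3c4=7.
Step 34. [r7c8∈{9}] r7c8 has the single candidate 9 ⇒ r7c8=9.
Step 35. [r7c3∈{3}] r7c3 is down to just 3. So r7c3=3.
Step 36. [r9c6∈{7}] r9c6 has the single candidate 7 ⇒ r9c6=7.
Step 37. [r3c9∈{4}] r3c9 has the single candidate 4. So r3c9=4.
Step 38. [r3c6∈{6}] r3c6's peers cover all but 6. So r3c6=6.
Step 39. [r8c1∈{5}] r8c1 has the single candidate 5, so r8c1=5.
Step 40. [r6c4∈{8}] r6c4 has the single candidate 8, so r6c4=8.
Step 41. [r6c8∈{2}] only 2 remains possible at r6c8, so r6c8=2.
Step 42. [r2c2∈{3}] nothing but 3 survives at r2c2. So r2c2=3.
Step 43. [r9c2∈{8}] nothing but 8 survives at r9c2 ⇒ r9c2=8.
Step 44. [r1c5∈{1}] only 1 remains possible at r1c5, so r1c5=1.
Step 45. [r5c4∈{5}] only 5 remains possible at r5c4, so r5c4=5.
Step 46. [r4c9∈{8}] r4c9 is down to just 8. So r4c9=8.
Step 47. [r8c6∈{3}] r8c6 has the single candidate 3, so r8c6=3.
Step 48. [r1c1∈{7}] nothing but 7 survives at r1c1. So r1c1=7.
Step 49. [r7c9∈{6}] nothing but 6 survives at r7c9, so r7c9=6.
Step 50. [r3c7∈{3}] r3c7's peers cover all but 3. So r3c7=3.
Step 51. [r4c5∈{3}] r4c5 is down to just 3, so r4c5=3.
Step 52. [r5c5∈{6}] r5c5 is down to just 6. So r5c5=6.
Step 53. [r4c2∈{7}] r4c2 has the single candidate 7, so r4c2=7.

Answer: 7 4 8 3 1 9 5 6 2 / 6 3 2 4 8 5 1 7 9 / 1 5 9 7 2 6 3 8 4 / 2 7 5 9 3 4 6 1 8 / 8 9 1 5 6 2 4 3 7 / 3 6 4 8 7 1 9 2 5 / 4 1 3 2 5 8 7 9 6 / 5 2 7 6 9 3 8 4 1 / 9 8 6 1 4 7 2 5 3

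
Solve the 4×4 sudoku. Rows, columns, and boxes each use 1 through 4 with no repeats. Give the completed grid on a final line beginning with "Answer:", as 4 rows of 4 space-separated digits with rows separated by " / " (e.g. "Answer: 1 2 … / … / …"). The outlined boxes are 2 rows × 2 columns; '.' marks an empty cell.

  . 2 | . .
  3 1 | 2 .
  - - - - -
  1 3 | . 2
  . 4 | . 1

Step 1. [r1c3∈{1,3,4}] in row 1, 1 fits only at r1c3, so r1c3=1.
Step 2. [r2c4∈{4}] r2c4 has the single candidate 4. So r2c4=4.
Step 3. [r3c3∈{4}] nothing but 4 survives at r3c3. So r3c3=4.
Step 4. [r1c4∈{3}] r1c4's peers cover all but 3, so r1c4=3.
Step 5. [r4c3∈{3}] r4c3 has the single candidate 3. So r4c3=3.
Step 6. [r1c1∈{4}] r1c1 has the single candidate 4. So r1c1=4.
Step 7. [r4c1∈{2}] only 2 remains possible at r4c1, so r4c1=2.

Answer: 4 2 1 3 / 3 1 2 4 / 1 3 4 2 / 2 4 3 1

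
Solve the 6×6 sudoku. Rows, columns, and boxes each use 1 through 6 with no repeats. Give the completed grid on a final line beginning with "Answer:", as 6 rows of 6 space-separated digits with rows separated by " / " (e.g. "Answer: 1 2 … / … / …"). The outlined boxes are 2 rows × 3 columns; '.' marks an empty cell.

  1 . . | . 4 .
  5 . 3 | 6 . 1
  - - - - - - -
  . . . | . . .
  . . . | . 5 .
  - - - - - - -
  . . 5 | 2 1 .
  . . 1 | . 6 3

Step 1. [r3c2∈{1,2,3,4,5,6}] across row 3, 5 lands solely at r3c2 ⇒ r3c2=5.
Step 2. [r4c2∈{1,2,3,4,6}] col 2 places 1 nowhere but r4c2. So r4c2=1.
Step 3. [r5c6∈{4}] nothing but 4 survives at r5c6 ⇒ r5c6=4.
Step 4. [r3c5∈{2,3}] r3c5 is the only open cell in col 5 admitting 3. So r3c5=3.
Step 5. [r4c1∈{2,3,4,6}] r4c1 is the only open cell in row 4 admitting 3. So r4c1=3.
Step 6. [r1c6∈{2,5}] in col 6, 5 fits only at r1c6. So r1c6=5.
Step 7. [r4c4∈{4}] r4c4 has the single candidate 4, so r4c4=4.
Step 8. [r3c3∈{2,4,6}] r3c3 is the only open cell in col 3 admitting 4, so r3c3=4.
Step 9. [r5c1∈{6}] nothing but 6 survives at r5c1 ⇒ r5c1=6.
Step 10. [r4c3∈{2,6}] in box 3, 6 fits only at r4c3, so r4c3=6.
Step 11. [r2c2∈{2,4}] across row 2, 4 lands solely at r2c2, so r2c2=4.
Step 12. [r3c1∈{2}] r3c1 is down to just 2 ⇒ r3c1=2.
Step 13. [r1c2∈{2,6}] in row 1, 6 fits only at r1c2 ⇒ r1c2=6.
Step 14. [r1c4∈{3}] r1c4's peers cover all but 3 ⇒ r1c4=3.
Step 15. [r5c2∈{3}] r5c2's peers cover all but 3 ⇒ r5c2=3.
Step 16. [r3c4∈{1}] r3c4's peers cover all but 1, so r3c4=1.
Step 17. [r6c2∈{2}] nothing but 2 survives at r6c2, so r6c2=2.
Step 18. [r2c5∈{2}] only 2 remains possible at r2c5. So r2c5=2.
Step 19. [r6c1∈{4}] r6c1's peers cover all but 4. So r6c1=4.
Step 20. [r4c6∈{2}] only 2 remains possible at r4c6, so r4c6=2.
Step 21. [r1c3∈{2}] r1c3 has the single candidate 2, so r1c3=2.
Step 22. [r3c6∈{6}] r3c6 is down to just 6 ⇒ r3c6=6.
Step 23. [r6c4∈{5}] only 5 remains possible at r6c4 ⇒ r6c4=5.

Answer: 1 6 2 3 4 5 / 5 4 3 6 2 1 / 2 5 4 1 3 6 / 3 1 6 4 5 2 / 6 3 5 2 1 4 / 4 2 1 5 6 3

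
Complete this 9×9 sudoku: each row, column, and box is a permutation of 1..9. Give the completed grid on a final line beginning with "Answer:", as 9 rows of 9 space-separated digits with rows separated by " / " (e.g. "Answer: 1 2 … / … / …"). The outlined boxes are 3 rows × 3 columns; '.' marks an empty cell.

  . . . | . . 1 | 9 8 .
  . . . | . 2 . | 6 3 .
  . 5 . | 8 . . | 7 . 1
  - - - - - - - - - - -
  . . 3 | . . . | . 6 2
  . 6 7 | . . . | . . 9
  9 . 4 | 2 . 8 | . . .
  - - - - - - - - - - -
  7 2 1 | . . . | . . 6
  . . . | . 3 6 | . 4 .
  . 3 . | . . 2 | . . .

Step 1. [r9c1∈{4,5,6,8}] across box 7, 4 lands solely at r9c1. So r9c1=4.
Step 2. [r1c4∈{3,4,5,6,7}] 6 has one home in col 4: r1c4 ⇒ r1c4=6.
Step 3. [r6c2∈{1}] only 1 remains possible at r6c2 ⇒ r6c2=1.
Step 4. [r4c2∈{8}] r4c2 has the single candidate 8, so r4c2=8.
Step 5. [r5c7∈{1,3,4,5,8}] row 5 places 8 nowhere but r5c7. So r5c7=8.
Step 6. [r4c1∈{5}] only 5 remains possible at r4c1, so r4c1=5.
Step 7. [r7c5∈{4,5,8,9}] 8 has one home in row 7: r7c5. So r7c5=8.
Step 8. [r3c6∈{3,4,9}] across box 2, 3 lands solely at r3c6 ⇒ r3c6=3.
Step 9. [r3c5∈{4,9}] 4 has one home in row 3: r3c5 ⇒ r3c5=4.
Step 10. [r3c3∈{2,6,9}] across row 3, 9 lands solely at r3c3. So r3c3=9.
Step 11. [r8c1∈{8}] nothing but 8 survives at r8c1 ⇒ r8c1=8.
Step 12. [r8c3∈{5}] r8c3 is down to just 5. So r8c3=5.
Step 13. [r8c9∈{7}] r8c9's peers cover all but 7 ⇒ r8c9=7.
Step 14. [r5c4∈{1,3,4,5}] 3 has one home in row 5: r5c4 ⇒ r5c4=3.
Step 15. [r5c6∈{4,5}] row 5 places 4 nowhere but r5c6. So r5c6=4.
Step 16. [r5c1∈{2}] r5c1 is down to just 2 ⇒ r5c1=2.
Step 17. [r7c4∈{4,5,9}] across row 7, 4 lands solely at r7c4 ⇒ r7c4=4.
Step 18. [r6c5∈{5,6,7}] row 6 places 6 nowhere but r6c5, so r6c5=6.
Step 19. [r5c5∈{1,5}] box 5 places 5 nowhere but r5c5 ⇒ r5c5=5.
Step 20. [r1c5∈{7}] r1c5 has the single candidate 7 ⇒ r1c5=7.
Step 21. [r9c4∈{1,5,7,9}] row 9 places 7 nowhere but r9c4, so r9c4=7.
Step 22. [r7c6∈{5,9}] in box 8, 5 fits only at r7c6 ⇒ r7c6=5.
Step 23. [r1c9∈{4,5}] r1c9 is the only open cell in row 1 admitting 5. So r1c9=5.
Step 24. [r5c8∈{1}] r5c8's peers cover all but 1 ⇒ r5c8=1.
Step 25. [r2c6∈{9}] r2c6 has the single candidate 9, so r2c6=9.
Step 26. [r8c2∈{9}] r8c2's peers cover all but 9, so r8c2=9.
Step 27. [r8c4∈{1}] r8c4 is down to just 1 ⇒ r8c4=1.
Step 28. [r9c5∈{9}] r9c5 has the single candidate 9 ⇒ r9c5=9.
Step 29. [r9c8∈{5}] r9c8 is down to just 5, so r9c8=5.
Step 30. [r1c2∈{4}] r1c2's peers cover all but 4, so r1c2=4.
Step 31. [r6c7∈{3,5}] row 6 places 5 nowhere but r6c7, so r6c7=5.
Step 32. [r1c3∈{2}] only 2 remains possible at r1c3, so r1c3=2.
Step 33. [r2c4∈{5}] r2c4's peers cover all but 5, so r2c4=5.
Step 34. [r2c1∈{1}] r2c1 has the single candidate 1, so r2c1=1.
Step 35. [r1c1∈{3}] r1c1's peers cover all but 3, so r1c1=3.
Step 36. [r7c8∈{9}] only 9 remains possible at r7c8, so r7c8=9.
Step 37. [r4c6∈{7}] only 7 remains possible at r4c6, so r4c6=7.
Step 38. [r7c7∈{3}] r7c7's peers cover all but 3 ⇒ r7c7=3.
Step 39. [r3c8∈{2}] only 2 remains possible at r3c8. So r3c8=2.
Step 40. [r9c9∈{8}] only 8 remains possible at r9c9. So r9c9=8.
Step 41. [r9c7∈{1}] only 1 remains possible at r9c7, so r9c7=1.
Step 42. [r3c1∈{6}] only 6 remains possible at r3c1, so r3c1=6.
Step 43. [r4c7∈{4}] nothing but 4 survives at r4c7, so r4c7=4.
Step 44. [r6c9∈{3}] r6c9 has the single candidate 3, so r6c9=3.
Step 45. [r8c7∈{2}] r8c7's peers cover all but 2. So r8c7=2.
Step 46. [r4c4∈{9}] only 9 remains possible at r4c4. So r4c4=9.
Step 47. [r2c9∈{4}] r2c9 has the single candidate 4, so r2c9=4.
Step 48. [r9c3∈{6}] r9c3 has the single candidate 6. So r9c3=6.
Step 49. [r2c2∈{7}] r2c2's peers cover all but 7, so r2c2=7.
Step 50. [r4c5∈{1}] r4c5's peers cover all but 1. So r4c5=1.
Step 51. [r2c3∈{8}] only 8 remains possible at r2c3 ⇒ r2c3=8.
Step 52. [r6c8∈{7}] only 7 remains possible at r6c8 ⇒ r6c8=7.

Answer: 3 4 2 6 7 1 9 8 5 / 1 7 8 5 2 9 6 3 4 / 6 5 9 8 4 3 7 2 1 / 5 8 3 9 1 7 4 6 2 / 2 6 7 3 5 4 8 1 9 / 9 1 4 2 6 8 5 7 3 / 7 2 1 4 8 5 3 9 6 / 8 9 5 1 3 6 2 4 7 / 4 3 6 7 9 2 1 5 8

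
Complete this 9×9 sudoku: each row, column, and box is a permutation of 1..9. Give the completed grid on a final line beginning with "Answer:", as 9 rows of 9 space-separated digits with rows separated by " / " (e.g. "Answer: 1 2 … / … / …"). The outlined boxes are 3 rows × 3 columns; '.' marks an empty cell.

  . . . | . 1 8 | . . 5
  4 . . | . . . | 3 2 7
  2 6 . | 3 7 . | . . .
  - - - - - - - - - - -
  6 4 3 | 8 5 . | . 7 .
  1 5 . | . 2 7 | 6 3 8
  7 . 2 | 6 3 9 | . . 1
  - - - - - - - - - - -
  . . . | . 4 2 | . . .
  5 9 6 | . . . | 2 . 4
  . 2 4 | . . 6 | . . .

Step 1. [r3c9∈{9}] nothing but 9 survives at r3c9 ⇒ r3c9=9.
Step 2. [r1c7∈{4}] r1c7 has the single candidate 4 ⇒ r1c7=4.
Step 3. [r1c1∈{3,9}] r1c1 is the only open cell in col 1 admitting 9, so r1c1=9.
Step 4. [r8c4∈{1,7}] across row 8, 7 lands solely at r8c4, so r8c4=7.
Step 5. [r9c7∈{1,5,7,8,9}] in row 9, 7 fits only at r9c7, so r9c7=7.
Step 6. [r2c6∈{5}] r2c6 is down to just 5, so r2c6=5.
Step 7. [r2c4∈{9}] nothing but 9 survives at r2c4. So r2c4=9.
Step 8. [r1c3∈{7}] only 7 remains possible at r1c3, so r1c3=7.
Step 9. [r7c2∈{1,3,7,8}] in row 7, 7 fits only at r7c2. So r7c2=7.
Step 10. [r7c3∈{1,8}] in box 7, 1 fits only at r7c3 ⇒ r7c3=1.
Step 11. [r9c4∈{1,5}] col 4 places 1 nowhere but r9c4, so r9c4=1.
Step 12. [r9c8∈{5,8,9}] across row 9, 5 lands solely at r9c8 ⇒ r9c8=5.
Step 13. [r7c8∈{6,8,9}] 9 has one home in col 8: r7c8, so r7c8=9.
Step 14. [r7c7∈{8}] r7c7 is down to just 8. So r7c7=8.
Step 15. [r9c1∈{3,8}] col 1 places 8 nowhere but r9c1. So r9c1=8.
Step 16. [r3c8∈{1,8}] r3c8 is the only open cell in col 8 admitting 8 ⇒ r3c8=8.
Step 17. [r7c9∈{3,6}] across row 7, 6 lands solely at r7c9, so r7c9=6.
Step 18. [r6c2∈{8}] r6c2 is down to just 8, so r6c2=8.
Step 19. [r3c3∈{5}] r3c3 has the single candidate 5. So r3c3=5.
Step 20. [r5c3∈{9}] only 9 remains possible at r5c3 ⇒ r5c3=9.
Step 21. [r6c7∈{5}] only 5 remains possible at r6c7, so r6c7=5.
Step 22. [r1c2∈{3}] r1c2's peers cover all but 3, so r1c2=3.
Step 23. [r8c5∈{8}] r8c5 has the single candidate 8, so r8c5=8.
Step 24. [r9c5∈{9}] only 9 remains possible at r9c5, so r9c5=9.
Step 25. [r3c7∈{1}] nothing but 1 survives at r3c7 ⇒ r3c7=1.
Step 26. [r2c3∈{8}] r2c3 has the single candidate 8. So r2c3=8.
Step 27. [r7c4∈{5}] only 5 remains possible at r7c4, so r7c4=5.
Step 28. [r4c9∈{2}] r4c9 has the single candidate 2 ⇒ r4c9=2.
Step 29. [r1c8∈{6}] only 6 remains possible at r1c8 ⇒ r1c8=6.
Step 30. [r6c8∈{4}] only 4 remains possible at r6c8. So r6c8=4.
Step 31. [r5c4∈{4}] r5c4 is down to just 4. So r5c4=4.
Step 32. [r8c6∈{3}] only 3 remains possible at r8c6, so r8c6=3.
Step 33. [r2c2∈{1}] nothing but 1 survives at r2c2. So r2c2=1.
Step 34. [r1c4∈{2}] nothing but 2 survives at r1c4. So r1c4=2.
Step 35. [r7c1∈{3}] r7c1's peers cover all but 3. So r7c1=3.
Step 36. [r4c6∈{1}] r4c6 is down to just 1 ⇒ r4c6=1.
Step 37. [r8c8∈{1}] r8c8's peers cover all but 1 ⇒ r8c8=1.
Step 38. [r9c9∈{3}] nothing but 3 survives at r9c9 ⇒ r9c9=3.
Step 39. [r2c5∈{6}] r2c5 is down to just 6 ⇒ r2c5=6.
Step 40. [r4c7∈{9}] r4c7 is down to just 9 ⇒ r4c7=9.
Step 41. [r3c6∈{4}] r3c6 is down to just 4, so r3c6=4.

Answer: 9 3 7 2 1 8 4 6 5 / 4 1 8 9 6 5 3 2 7 / 2 6 5 3 7 4 1 8 9 / 6 4 3 8 5 1 9 7 2 / 1 5 9 4 2 7 6 3 8 / 7 8 2 6 3 9 5 4 1 / 3 7 1 5 4 2 8 9 6 / 5 9 6 7 8 3 2 1 4 / 8 2 4 1 9 6 7 5 3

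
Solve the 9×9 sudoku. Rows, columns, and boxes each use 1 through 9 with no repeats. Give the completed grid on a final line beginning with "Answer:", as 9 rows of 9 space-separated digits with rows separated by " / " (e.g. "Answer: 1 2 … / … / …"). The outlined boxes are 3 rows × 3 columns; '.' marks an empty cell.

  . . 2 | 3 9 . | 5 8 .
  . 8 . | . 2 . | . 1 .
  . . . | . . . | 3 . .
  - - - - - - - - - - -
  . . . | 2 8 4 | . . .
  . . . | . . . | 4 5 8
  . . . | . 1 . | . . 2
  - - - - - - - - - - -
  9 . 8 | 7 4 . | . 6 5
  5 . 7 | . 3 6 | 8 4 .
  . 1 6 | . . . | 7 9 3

Step 1. [r9c1∈{2,4}] 4 has one home in row 9: r9c1. So r9c1=4.
Step 2. [r5c1∈{1,2,3,6,7}] in col 1, 2 fits only at r5c1 ⇒ r5c1=2.
Step 3. [r5c3∈{1,3,9}] across row 5, 1 lands solely at r5c3 ⇒ r5c3=1.
Step 4. [r7c2∈{2,3}] in row 7, 3 fits only at r7c2 ⇒ r7c2=3.
Step 5. [r8c4∈{1,9}] r8c4 is the only open cell in row 8 admitting 9. So r8c4=9.
Step 6. [r3c4∈{1,4,5,6,8}] 1 has one home in col 4: r3c4, so r3c4=1.
Step 7. [r1c6∈{7}] r1c6 has the single candidate 7 ⇒ r1c6=7.
Step 8. [r2c6∈{5}] only 5 remains possible at r2c6 ⇒ r2c6=5.
Step 9. [r3c5∈{6}] r3c5 is down to just 6, so r3c5=6.
Step 10. [r3c1∈{7}] r3c1's peers cover all but 7, so r3c1=7.
Step 11. [r6c4∈{5,6}] in box 5, 5 fits only at r6c4, so r6c4=5.
Step 12. [r2c9∈{4,6,7,9}] row 2 places 7 nowhere but r2c9. So r2c9=7.
Step 13. [r8c9∈{1}] r8c9 has the single candidate 1, so r8c9=1.
Step 14. [r6c1∈{3,6,8}] row 6 places 8 nowhere but r6c1, so r6c1=8.
Step 15. [r4c7∈{1,6,9}] in row 4, 1 fits only at r4c7, so r4c7=1.
Step 16. [r5c6∈{3,9}] row 5 places 3 nowhere but r5c6 ⇒ r5c6=3.
Step 17. [r5c2∈{6,7,9}] across row 5, 9 lands solely at r5c2, so r5c2=9.
Step 18. [r4c9∈{6,9}] 9 has one home in row 4: r4c9, so r4c9=9.
Step 19. [r1c9∈{4,6}] in col 9, 6 fits only at r1c9. So r1c9=6.
Step 20. [r1c2∈{4}] r1c2 has the single candidate 4. So r1c2=4.
Step 21. [r3c2∈{5}] nothing but 5 survives at r3c2. So r3c2=5.
Step 22. [r2c1∈{3,6}] 6 has one home in row 2: r2c1, so r2c1=6.
Step 23. [r2c3∈{3,9}] row 2 places 3 nowhere but r2c3. So r2c3=3.
Step 24. [r9c6∈{2,8}] across row 9, 2 lands solely at r9c6. So r9c6=2.
Step 25. [r4c2∈{6,7}] r4c2 is the only open cell in row 4 admitting 6 ⇒ r4c2=6.
Step 26. [r6c8∈{3,7}] r6c8 is the only open cell in row 6 admitting 3. So r6c8=3.
Step 27. [r5c5∈{7}] nothing but 7 survives at r5c5. So r5c5=7.
Step 28. [r8c2∈{2}] r8c2 has the single candidate 2 ⇒ r8c2=2.
Step 29. [r6c7∈{6}] only 6 remains possible at r6c7, so r6c7=6.
Step 30. [r6c3∈{4}] r6c3 has the single candidate 4. So r6c3=4.
Step 31. [r1c1∈{1}] r1c1's peers cover all but 1 ⇒ r1c1=1.
Step 32. [r3c6∈{8}] r3c6 has the single candidate 8, so r3c6=8.
Step 33. [r6c6∈{9}] r6c6 is down to just 9, so r6c6=9.
Step 34. [r3c3∈{9}] r3c3 has the single candidate 9, so r3c3=9.
Step 35. [r4c8∈{7}] r4c8 has the single candidate 7 ⇒ r4c8=7.
Step 36. [r4c3∈{5}] nothing but 5 survives at r4c3, so r4c3=5.
Step 37. [r9c5∈{5}] r9c5 is down to just 5. So r9c5=5.
Step 38. [r3c9∈{4}] nothing but 4 survives at r3c9. So r3c9=4.
Step 39. [r2c4∈{4}] r2c4's peers cover all but 4. So r2c4=4.
Step 40. [r7c6∈{1}] nothing but 1 survives at r7c6. So r7c6=1.
Step 41. [r9c4∈{8}] r9c4 is down to just 8 ⇒ r9c4=8.
Step 42. [r6c2∈{7}] r6c2 has the single candidate 7, so r6c2=7.
Step 43. [r5c4∈{6}] r5c4 has the single candidate 6 ⇒ r5c4=6.
Step 44. [r7c7∈{2}] r7c7 has the single candidate 2. So r7c7=2.
Step 45. [r4c1∈{3}] r4c1 is down to just 3 ⇒ r4c1=3.
Step 46. [r2c7∈{9}] only 9 remains possible at r2c7 ⇒ r2c7=9.
Step 47. [r3c8∈{2}] only 2 remains possible at r3c8 ⇒ r3c8=2.

Answer: 1 4 2 3 9 7 5 8 6 / 6 8 3 4 2 5 9 1 7 / 7 5 9 1 6 8 3 2 4 / 3 6 5 2 8 4 1 7 9 / 2 9 1 6 7 3 4 5 8 / 8 7 4 5 1 9 6 3 2 / 9 3 8 7 4 1 2 6 5 / 5 2 7 9 3 6 8 4 1 / 4 1 6 8 5 2 7 9 3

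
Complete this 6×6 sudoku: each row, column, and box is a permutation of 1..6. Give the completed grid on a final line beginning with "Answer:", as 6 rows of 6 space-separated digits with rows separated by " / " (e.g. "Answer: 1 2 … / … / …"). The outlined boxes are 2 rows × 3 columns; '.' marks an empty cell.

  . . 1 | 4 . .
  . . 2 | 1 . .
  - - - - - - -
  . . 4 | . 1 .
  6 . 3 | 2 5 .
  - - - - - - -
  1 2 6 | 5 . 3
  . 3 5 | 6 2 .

Step 1. [r2c2∈{4,5,6}] col 2 places 4 nowhere but r2c2 ⇒ r2c2=4.
Step 2. [r1c2∈{5,6}] col 2 places 6 nowhere but r1c2 ⇒ r1c2=6.
Step 3. [r2c5∈{3,6}] in col 5, 6 fits only at r2c5, so r2c5=6.
Step 4. [r2c6∈{5}] r2c6 is down to just 5. So r2c6=5.
Step 5. [r1c1∈{3,5}] r1c1 is the only open cell in row 1 admitting 5. So r1c1=5.
Step 6. [r6c6∈{1,4}] 1 has one home in row 6: r6c6 ⇒ r6c6=1.
Step 7. [r4c6∈{4}] nothing but 4 survives at r4c6. So r4c6=4.
Step 8. [r3c6∈{6}] only 6 remains possible at r3c6 ⇒ r3c6=6.
Step 9. [r6c1∈{4}] nothing but 4 survives at r6c1, so r6c1=4.
Step 10. [r2c1∈{3}] nothing but 3 survives at r2c1, so r2c1=3.
Step 11. [r3c4∈{3}] r3c4's peers cover all but 3. So r3c4=3.
Step 12. [r4c2∈{1}] r4c2's peers cover all but 1. So r4c2=1.
Step 13. [r5c5∈{4}] r5c5 has the single candidate 4, so r5c5=4.
Step 14. [r3c1∈{2}] r3c1 has the single candidate 2. So r3c1=2.
Step 15. [r1c6∈{2}] only 2 remains possible at r1c6 ⇒ r1c6=2.
Step 16. [r1c5∈{3}] r1c5's peers cover all but 3, so r1c5=3.
Step 17. [r3c2∈{5}] r3c2's peers cover all but 5, so r3c2=5.

Answer: 5 6 1 4 3 2 / 3 4 2 1 6 5 / 2 5 4 3 1 6 / 6 1 3 2 5 4 / 1 2 6 5 4 3 / 4 3 5 6 2 1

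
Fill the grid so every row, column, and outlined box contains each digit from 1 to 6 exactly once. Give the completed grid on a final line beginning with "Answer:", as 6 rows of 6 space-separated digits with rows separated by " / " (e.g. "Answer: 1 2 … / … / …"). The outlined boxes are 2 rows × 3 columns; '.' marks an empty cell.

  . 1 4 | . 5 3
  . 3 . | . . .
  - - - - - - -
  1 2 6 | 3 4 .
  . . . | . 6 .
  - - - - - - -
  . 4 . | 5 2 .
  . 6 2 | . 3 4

Step 1. [r2c4∈{1,2,4,6}] row 2 places 4 nowhere but r2c4 ⇒ r2c4=4.
Step 2. [r4c2∈{5}] r4c2 is down to just 5 ⇒ r4c2=5.
Step 3. [r1c4∈{2,6}] r1c4 is the only open cell in col 4 admitting 6. So r1c4=6.
Step 4. [r2c6∈{1,2}] r2c6 is the only open cell in box 2 admitting 2 ⇒ r2c6=2.
Step 5. [r4c6∈{1}] r4c6 has the single candidate 1. So r4c6=1.
Step 6. [r5c1∈{3}] nothing but 3 survives at r5c1 ⇒ r5c1=3.
Step 7. [r2c3∈{5}] nothing but 5 survives at r2c3. So r2c3=5.
Step 8. [r6c4∈{1}] r6c4 has the single candidate 1 ⇒ r6c4=1.
Step 9. [r3c6∈{5}] r3c6's peers cover all but 5, so r3c6=5.
Step 10. [r5c6∈{6}] r5c6 has the single candidate 6, so r5c6=6.
Step 11. [r5c3∈{1}] r5c3's peers cover all but 1. So r5c3=1.
Step 12. [r4c4∈{2}] r4c4's peers cover all but 2, so r4c4=2.
Step 13. [r2c1∈{6}] only 6 remains possible at r2c1 ⇒ r2c1=6.
Step 14. [r6c1∈{5}] nothing but 5 survives at r6c1, so r6c1=5.
Step 15. [r1c1∈{2}] r1c1's peers cover all but 2 ⇒ r1c1=2.
Step 16. [r2c5∈{1}] nothing but 1 survives at r2c5 ⇒ r2c5=1.
Step 17. [r4c1∈{4}] r4c1 is down to just 4 ⇒ r4c1=4.
Step 18. [r4c3∈{3}] r4c3's peers cover all but 3 ⇒ r4c3=3.

Answer: 2 1 4 6 5 3 / 6 3 5 4 1 2 / 1 2 6 3 4 5 / 4 5 3 2 6 1 / 3 4 1 5 2 6 / 5 6 2 1 3 4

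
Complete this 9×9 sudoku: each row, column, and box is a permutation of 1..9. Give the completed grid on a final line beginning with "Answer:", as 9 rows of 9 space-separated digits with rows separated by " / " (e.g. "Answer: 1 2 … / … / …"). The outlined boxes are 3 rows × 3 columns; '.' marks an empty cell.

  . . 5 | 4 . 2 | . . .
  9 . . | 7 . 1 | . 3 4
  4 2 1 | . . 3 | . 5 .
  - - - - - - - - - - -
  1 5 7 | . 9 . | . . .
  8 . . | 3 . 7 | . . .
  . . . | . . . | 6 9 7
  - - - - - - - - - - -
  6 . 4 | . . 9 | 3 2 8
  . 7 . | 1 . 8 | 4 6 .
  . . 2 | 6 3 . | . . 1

Step 1. [r2c5∈{5,6,8}] across row 2, 5 lands solely at r2c5 ⇒ r2c5=5.
Step 2. [r3c7∈{7,8,9}] row 3 places 7 nowhere but r3c7. So r3c7=7.
Step 3. [r2c3∈{6,8}] across col 3, 8 lands solely at r2c3. So r2c3=8.
Step 4. [r6c5∈{1,2,4,8}] row 6 places 1 nowhere but r6c5, so r6c5=1.
Step 5. [r5c5∈{2,4,6}] across col 5, 4 lands solely at r5c5. So r5c5=4.
Step 6. [r6c4∈{2,5,8}] across row 6, 8 lands solely at r6c4, so r6c4=8.
Step 7. [r9c1∈{5}] r9c1 has the single candidate 5, so r9c1=5.
Step 8. [r6c3∈{3}] r6c3 is down to just 3 ⇒ r6c3=3.
Step 9. [r5c7∈{1,2,5}] in col 7, 5 fits only at r5c7. So r5c7=5.
Step 10. [r9c7∈{9}] r9c7 has the single candidate 9, so r9c7=9.
Step 11. [r5c3∈{6,9}] across col 3, 6 lands solely at r5c3. So r5c3=6.
Step 12. [r1c2∈{3,6}] 3 has one home in col 2: r1c2 ⇒ r1c2=3.
Step 13. [r1c7∈{1,8}] col 7 places 1 nowhere but r1c7 ⇒ r1c7=1.
Step 14. [r4c4∈{2}] r4c4's peers cover all but 2. So r4c4=2.
Step 15. [r3c5∈{6,8}] row 3 places 8 nowhere but r3c5 ⇒ r3c5=8.
Step 16. [r1c9∈{6,9}] 9 has one home in row 1: r1c9 ⇒ r1c9=9.
Step 17. [r4c8∈{4,8}] 4 has one home in row 4: r4c8, so r4c8=4.
Step 18. [r5c2∈{9}] nothing but 9 survives at r5c2. So r5c2=9.
Step 19. [r1c1∈{7}] r1c1 is down to just 7 ⇒ r1c1=7.
Step 20. [r5c9∈{2}] r5c9 is down to just 2, so r5c9=2.
Step 21. [r9c2∈{8}] r9c2 has the single candidate 8, so r9c2=8.
Step 22. [r4c9∈{3}] r4c9 is down to just 3, so r4c9=3.
Step 23. [r8c5∈{2}] only 2 remains possible at r8c5. So r8c5=2.
Step 24. [r3c9∈{6}] r3c9 is down to just 6, so r3c9=6.
Step 25. [r8c1∈{3}] r8c1 has the single candidate 3, so r8c1=3.
Step 26. [r7c4∈{5}] r7c4 is down to just 5 ⇒ r7c4=5.
Step 27. [r6c1∈{2}] r6c1 is down to just 2, so r6c1=2.
Step 28. [r1c5∈{6}] r1c5 has the single candidate 6 ⇒ r1c5=6.
Step 29. [r7c5∈{7}] nothing but 7 survives at r7c5, so r7c5=7.
Step 30. [r6c6∈{5}] nothing but 5 survives at r6c6, so r6c6=5.
Step 31. [r5c8∈{1}] r5c8's peers cover all but 1 ⇒ r5c8=1.
Step 32. [r6c2∈{4}] r6c2's peers cover all but 4. So r6c2=4.
Step 33. [r1c8∈{8}] r1c8 is down to just 8 ⇒ r1c8=8.
Step 34. [r9c8∈{7}] r9c8 has the single candidate 7. So r9c8=7.
Step 35. [r7c2∈{1}] r7c2 has the single candidate 1 ⇒ r7c2=1.
Step 36. [r4c7∈{8}] r4c7's peers cover all but 8. So r4c7=8.
Step 37. [r3c4∈{9}] r3c4's peers cover all but 9, so r3c4=9.
Step 38. [r2c2∈{6}] r2c2 is down to just 6 ⇒ r2c2=6.
Step 39. [r4c6∈{6}] nothing but 6 survives at r4c6, so r4c6=6.
Step 40. [r8c9∈{5}] r8c9 has the single candidate 5, so r8c9=5.
Step 41. [r2c7∈{2}] nothing but 2 survives at r2c7 ⇒ r2c7=2.
Step 42. [r9c6∈{4}] only 4 remains possible at r9c6. So r9c6=4.
Step 43. [r8c3∈{9}] nothing but 9 survives at r8c3, so r8c3=9.

Answer: 7 3 5 4 6 2 1 8 9 / 9 6 8 7 5 1 2 3 4 / 4 2 1 9 8 3 7 5 6 / 1 5 7 2 9 6 8 4 3 / 8 9 6 3 4 7 5 1 2 / 2 4 3 8 1 5 6 9 7 / 6 1 4 5 7 9 3 2 8 / 3 7 9 1 2 8 4 6 5 / 5 8 2 6 3 4 9 7 1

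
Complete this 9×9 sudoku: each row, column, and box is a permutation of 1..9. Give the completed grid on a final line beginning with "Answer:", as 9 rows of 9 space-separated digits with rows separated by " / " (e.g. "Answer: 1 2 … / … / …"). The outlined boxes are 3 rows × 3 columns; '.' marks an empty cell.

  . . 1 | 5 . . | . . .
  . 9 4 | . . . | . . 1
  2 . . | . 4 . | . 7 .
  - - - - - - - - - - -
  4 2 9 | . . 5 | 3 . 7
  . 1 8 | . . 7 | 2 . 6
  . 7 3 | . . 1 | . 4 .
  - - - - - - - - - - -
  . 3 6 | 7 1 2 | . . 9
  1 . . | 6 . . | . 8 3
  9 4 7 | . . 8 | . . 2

Step 1. [r7c8∈{5}] r7c8 has the single candidate 5. So r7c8=5.
Step 2. [r3c3∈{5}] only 5 remains possible at r3c3 ⇒ r3c3=5.
Step 3. [r3c9∈{8}] r3c9 is down to just 8, so r3c9=8.
Step 4. [r3c2∈{6}] r3c2 is down to just 6, so r3c2=6.
Step 5. [r3c7∈{9}] only 9 remains possible at r3c7 ⇒ r3c7=9.
Step 6. [r3c6∈{3}] r3c6 is down to just 3. So r3c6=3.
Step 7. [r2c6∈{6}] r2c6's peers cover all but 6, so r2c6=6.
Step 8. [r4c4∈{8}] nothing but 8 survives at r4c4, so r4c4=8.
Step 9. [r2c4∈{2}] nothing but 2 survives at r2c4. So r2c4=2.
Step 10. [r6c4∈{9}] r6c4 is down to just 9, so r6c4=9.
Step 11. [r1c2∈{8}] only 8 remains possible at r1c2. So r1c2=8.
Step 12. [r6c9∈{5}] r6c9 is down to just 5, so r6c9=5.
Step 13. [r9c5∈{3,5}] r9c5 is the only open cell in row 9 admitting 5, so r9c5=5.
Step 14. [r7c7∈{4}] r7c7 has the single candidate 4. So r7c7=4.
Step 15. [r2c8∈{3}] r2c8 is down to just 3 ⇒ r2c8=3.
Step 16. [r9c7∈{1,6}] r9c7 is the only open cell in col 7 admitting 1. So r9c7=1.
Step 17. [r8c5∈{9}] r8c5 has the single candidate 9. So r8c5=9.
Step 18. [r2c1∈{7}] nothing but 7 survives at r2c1 ⇒ r2c1=7.
Step 19. [r6c5∈{2,6}] in row 6, 2 fits only at r6c5, so r6c5=2.
Step 20. [r9c8∈{6}] r9c8's peers cover all but 6, so r9c8=6.
Step 21. [r5c4∈{3,4}] r5c4 is the only open cell in row 5 admitting 4 ⇒ r5c4=4.
Step 22. [r2c7∈{5}] r2c7 has the single candidate 5, so r2c7=5.
Step 23. [r1c8∈{2}] r1c8 has the single candidate 2 ⇒ r1c8=2.
Step 24. [r8c3∈{2}] r8c3 is down to just 2, so r8c3=2.
Step 25. [r1c9∈{4}] r1c9's peers cover all but 4. So r1c9=4.
Step 26. [r8c2∈{5}] r8c2 has the single candidate 5, so r8c2=5.
Step 27. [r1c6∈{9}] r1c6's peers cover all but 9, so r1c6=9.
Step 28. [r6c7∈{8}] only 8 remains possible at r6c7, so r6c7=8.
Step 29. [r4c5∈{6}] nothing but 6 survives at r4c5 ⇒ r4c5=6.
Step 30. [r1c1∈{3}] r1c1 has the single candidate 3. So r1c1=3.
Step 31. [r9c4∈{3}] r9c4's peers cover all but 3. So r9c4=3.
Step 32. [r5c5∈{3}] nothing but 3 survives at r5c5 ⇒ r5c5=3.
Step 33. [r8c7∈{7}] only 7 remains possible at r8c7, so r8c7=7.
Step 34. [r4c8∈{1}] r4c8 has the single candidate 1 ⇒ r4c8=1.
Step 35. [r6c1∈{6}] r6c1 is down to just 6. So r6c1=6.
Step 36. [r3c4∈{1}] only 1 remains possible at r3c4, so r3c4=1.
Step 37. [r7c1∈{8}] r7c1 is down to just 8 ⇒ r7c1=8.
Step 38. [r5c1∈{5}] r5c1's peers cover all but 5, so r5c1=5.
Step 39. [r8c6∈{4}] r8c6 has the single candidate 4, so r8c6=4.
Step 40. [r1c5∈{7}] nothing but 7 survives at r1c5. So r1c5=7.
Step 41. [r1c7∈{6}] only 6 remains possible at r1c7, so r1c7=6.
Step 42. [r2c5∈{8}] r2c5's peers cover all but 8. So r2c5=8.
Step 43. [r5c8∈{9}] nothing but 9 survives at r5c8, so r5c8=9.

Answer: 3 8 1 5 7 9 6 2 4 / 7 9 4 2 8 6 5 3 1 / 2 6 5 1 4 3 9 7 8 / 4 2 9 8 6 5 3 1 7 / 5 1 8 4 3 7 2 9 6 / 6 7 3 9 2 1 8 4 5 / 8 3 6 7 1 2 4 5 9 / 1 5 2 6 9 4 7 8 3 / 9 4 7 3 5 8 1 6 2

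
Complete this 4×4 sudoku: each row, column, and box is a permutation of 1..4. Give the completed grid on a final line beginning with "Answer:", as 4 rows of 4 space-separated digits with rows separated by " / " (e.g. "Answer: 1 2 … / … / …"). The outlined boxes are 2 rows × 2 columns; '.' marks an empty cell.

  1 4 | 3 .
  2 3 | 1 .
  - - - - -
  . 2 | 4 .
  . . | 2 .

Step 1. [r3c4∈{1,3}] across row 3, 1 lands solely at r3c4 ⇒ r3c4=1.
Step 2. [r4c4∈{3}] r4c4 has the single candidate 3, so r4c4=3.
Step 3. [r1c4∈{2}] only 2 remains possible at r1c4 ⇒ r1c4=2.
Step 4. [r2c4∈{4}] r2c4's peers cover all but 4 ⇒ r2c4=4.
Step 5. [r4c1∈{4}] r4c1 has the single candidate 4. So r4c1=4.
Step 6. [r4c2∈{1}] only 1 remains possible at r4c2, so r4c2=1.
Step 7. [r3c1∈{3}] nothing but 3 survives at r3c1. So r3c1=3.

Answer: 1 4 3 2 / 2 3 1 4 / 3 2 4 1 / 4 1 2 3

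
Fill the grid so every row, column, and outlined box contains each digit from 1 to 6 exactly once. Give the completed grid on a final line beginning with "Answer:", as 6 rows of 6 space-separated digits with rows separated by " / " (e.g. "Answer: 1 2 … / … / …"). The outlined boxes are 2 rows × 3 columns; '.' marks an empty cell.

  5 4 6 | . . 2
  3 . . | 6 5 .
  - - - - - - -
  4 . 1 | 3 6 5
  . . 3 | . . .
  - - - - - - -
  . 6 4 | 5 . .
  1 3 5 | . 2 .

Step 1. [r4c4∈{1,2,4}] in col 4, 2 fits only at r4c4 ⇒ r4c4=2.
Step 2. [r2c6∈{1,4}] across row 2, 4 lands solely at r2c6, so r2c6=4.
Step 3. [r1c5∈{1,3}] in row 1, 3 fits only at r1c5. So r1c5=3.
Step 4. [r5c5∈{1}] only 1 remains possible at r5c5 ⇒ r5c5=1.
Step 5. [r2c3∈{2}] r2c3 is down to just 2, so r2c3=2.
Step 6. [r6c6∈{6}] r6c6 has the single candidate 6, so r6c6=6.
Step 7. [r4c5∈{4}] nothing but 4 survives at r4c5 ⇒ r4c5=4.
Step 8. [r5c1∈{2}] r5c1's peers cover all but 2 ⇒ r5c1=2.
Step 9. [r6c4∈{4}] nothing but 4 survives at r6c4, so r6c4=4.
Step 10. [r2c2∈{1}] only 1 remains possible at r2c2. So r2c2=1.
Step 11. [r5c6∈{3}] r5c6's peers cover all but 3, so r5c6=3.
Step 12. [r1c4∈{1}] nothing but 1 survives at r1c4. So r1c4=1.
Step 13. [r4c2∈{5}] nothing but 5 survives at r4c2 ⇒ r4c2=5.
Step 14. [r4c1∈{6}] r4c1 is down to just 6. So r4c1=6.
Step 15. [r4c6∈{1}] r4c6's peers cover all but 1, so r4c6=1.
Step 16. [r3c2∈{2}] nothing but 2 survives at r3c2 ⇒ r3c2=2.

Answer: 5 4 6 1 3 2 / 3 1 2 6 5 4 / 4 2 1 3 6 5 / 6 5 3 2 4 1 / 2 6 4 5 1 3 / 1 3 5 4 2 6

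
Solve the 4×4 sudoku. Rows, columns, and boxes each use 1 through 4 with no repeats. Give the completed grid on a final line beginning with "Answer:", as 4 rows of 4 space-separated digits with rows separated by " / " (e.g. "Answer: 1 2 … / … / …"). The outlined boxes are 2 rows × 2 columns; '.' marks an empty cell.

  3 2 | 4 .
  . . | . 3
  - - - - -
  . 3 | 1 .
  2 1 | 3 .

Step 1. [r3c1∈{4}] nothing but 4 survives at r3c1. So r3c1=4.
Step 2. [r1c4∈{1}] only 1 remains possible at r1c4 ⇒ r1c4=1.
Step 3. [r2c3∈{2}] nothing but 2 survives at r2c3 ⇒ r2c3=2.
Step 4. [r4c4∈{4}] only 4 remains possible at r4c4, so r4c4=4.
Step 5. [r2c2∈{4}] r2c2 has the single candidate 4. So r2c2=4.
Step 6. [r3c4∈{2}] r3c4 is down to just 2. So r3c4=2.
Step 7. [r2c1∈{1}] nothing but 1 survives at r2c1. So r2c1=1.

Answer: 3 2 4 1 / 1 4 2 3 / 4 3 1 2 / 2 1 3 4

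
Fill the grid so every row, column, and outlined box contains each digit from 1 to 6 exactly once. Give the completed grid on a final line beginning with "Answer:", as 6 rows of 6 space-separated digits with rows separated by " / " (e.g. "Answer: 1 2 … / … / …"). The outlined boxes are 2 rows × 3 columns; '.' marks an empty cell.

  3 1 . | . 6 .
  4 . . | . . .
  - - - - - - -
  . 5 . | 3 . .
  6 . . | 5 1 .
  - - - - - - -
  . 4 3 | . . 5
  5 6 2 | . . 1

Step 1. [r2c2∈{2}] nothing but 2 survives at r2c2. So r2c2=2.
Step 2. [r4c6∈{2,4}] across row 4, 2 lands solely at r4c6. So r4c6=2.
Step 3. [r3c5∈{4}] r3c5 has the single candidate 4. So r3c5=4.
Step 4. [r2c5∈{3,5}] 5 has one home in col 5: r2c5. So r2c5=5.
Step 5. [r1c4∈{2,4}] across row 1, 2 lands solely at r1c4, so r1c4=2.
Step 6. [r3c1∈{1,2}] in row 3, 2 fits only at r3c1, so r3c1=2.
Step 7. [r5c1∈{1}] nothing but 1 survives at r5c1. So r5c1=1.
Step 8. [r2c4∈{1}] nothing but 1 survives at r2c4. So r2c4=1.
Step 9. [r1c6∈{4}] r1c6's peers cover all but 4. So r1c6=4.
Step 10. [r3c3∈{1}] only 1 remains possible at r3c3. So r3c3=1.
Step 11. [r6c4∈{4}] r6c4's peers cover all but 4 ⇒ r6c4=4.
Step 12. [r2c3∈{6}] r2c3 has the single candidate 6 ⇒ r2c3=6.
Step 13. [r1c3∈{5}] r1c3 is down to just 5. So r1c3=5.
Step 14. [r4c3∈{4}] only 4 remains possible at r4c3 ⇒ r4c3=4.
Step 15. [r3c6∈{6}] nothing but 6 survives at r3c6. So r3c6=6.
Step 16. [r4c2∈{3}] r4c2's peers cover all but 3, so r4c2=3.
Step 17. [r2c6∈{3}] nothing but 3 survives at r2c6. So r2c6=3.
Step 18. [r5c4∈{6}] r5c4 has the single candidate 6. So r5c4=6.
Step 19. [r5c5∈{2}] r5c5's peers cover all but 2, so r5c5=2.
Step 20. [r6c5∈{3}] r6c5 is down to just 3. So r6c5=3.

Answer: 3 1 5 2 6 4 / 4 2 6 1 5 3 / 2 5 1 3 4 6 / 6 3 4 5 1 2 / 1 4 3 6 2 5 / 5 6 2 4 3 1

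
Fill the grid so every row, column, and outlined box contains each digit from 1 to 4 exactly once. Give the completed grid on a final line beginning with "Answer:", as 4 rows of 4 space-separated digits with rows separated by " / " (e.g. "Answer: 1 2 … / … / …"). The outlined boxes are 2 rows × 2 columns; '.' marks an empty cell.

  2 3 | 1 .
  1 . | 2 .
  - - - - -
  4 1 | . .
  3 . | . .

Step 1. [r3c4∈{2,3}] 2 has one home in row 3: r3c4. So r3c4=2.
Step 2. [r1c4∈{4}] only 4 remains possible at r1c4, so r1c4=4.
Step 3. [r2c4∈{3}] r2c4 has the single candidate 3. So r2c4=3.
Step 4. [r4c4∈{1}] r4c4's peers cover all but 1. So r4c4=1.
Step 5. [r4c3∈{4}] r4c3 has the single candidate 4, so r4c3=4.
Step 6. [r2c2∈{4}] only 4 remains possible at r2c2 ⇒ r2c2=4.
Step 7. [r3c3∈{3}] r3c3 has the single candidate 3. So r3c3=3.
Step 8. [r4c2∈{2}] r4c2 is down to just 2 ⇒ r4c2=2.

Answer: 2 3 1 4 / 1 4 2 3 / 4 1 3 2 / 3 2 4 1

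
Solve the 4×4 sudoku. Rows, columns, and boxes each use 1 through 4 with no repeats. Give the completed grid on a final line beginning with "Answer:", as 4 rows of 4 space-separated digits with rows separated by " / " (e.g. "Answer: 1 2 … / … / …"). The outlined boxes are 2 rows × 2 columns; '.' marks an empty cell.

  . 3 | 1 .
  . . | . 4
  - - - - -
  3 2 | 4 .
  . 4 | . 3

Step 1. [r1c4∈{2}] only 2 remains possible at r1c4, so r1c4=2.
Step 2. [r4c1∈{1}] nothing but 1 survives at r4c1, so r4c1=1.
Step 3. [r2c2∈{1}] r2c2's peers cover all but 1 ⇒ r2c2=1.
Step 4. [r4c3∈{2}] r4c3 is down to just 2 ⇒ r4c3=2.
Step 5. [r2c1∈{2}] only 2 remains possible at r2c1. So r2c1=2.
Step 6. [r2c3∈{3}] r2c3 has the single candidate 3 ⇒ r2c3=3.
Step 7. [r1c1∈{4}] only 4 remains possible at r1c1. So r1c1=4.
Step 8. [r3c4∈{1}] r3c4 has the single candidate 1. So r3c4=1.

Answer: 4 3 1 2 / 2 1 3 4 / 3 2 4 1 / 1 4 2 3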